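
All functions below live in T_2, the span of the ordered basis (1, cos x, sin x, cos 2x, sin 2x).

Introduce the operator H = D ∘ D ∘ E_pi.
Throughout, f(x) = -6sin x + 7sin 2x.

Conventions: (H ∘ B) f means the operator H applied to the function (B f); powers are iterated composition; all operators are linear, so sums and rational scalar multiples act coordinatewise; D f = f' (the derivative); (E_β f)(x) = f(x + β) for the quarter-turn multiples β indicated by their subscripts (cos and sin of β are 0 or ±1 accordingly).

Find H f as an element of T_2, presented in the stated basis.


E_pi f = 6sin x + 7sin 2x
D E_pi f = 6cos x + 14cos 2x
D D E_pi f = -6sin x - 28sin 2x

the result is g(x) = -6sin x - 28sin 2x


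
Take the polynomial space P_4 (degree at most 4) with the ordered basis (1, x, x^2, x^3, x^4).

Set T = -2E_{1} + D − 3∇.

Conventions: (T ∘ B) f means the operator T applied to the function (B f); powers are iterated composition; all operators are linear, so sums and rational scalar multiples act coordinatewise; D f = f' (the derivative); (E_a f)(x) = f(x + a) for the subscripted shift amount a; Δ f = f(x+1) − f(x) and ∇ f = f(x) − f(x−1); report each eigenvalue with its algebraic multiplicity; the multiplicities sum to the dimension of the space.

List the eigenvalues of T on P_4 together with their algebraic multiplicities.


λ = -2 (multiplicity 5)

image of 1: -2
image of x: -2x - 4
image of x^2: -2x^2 - 8x + 1
image of x^3: -2x^3 - 12x^2 + 3x - 5
image of x^4: -2x^4 - 16x^3 + 6x^2 - 20x + 1
the matrix is upper triangular; its diagonal is (-2, -2, -2, -2, -2)
for a triangular matrix the eigenvalues are the diagonal entries, with algebraic multiplicity their repetition count


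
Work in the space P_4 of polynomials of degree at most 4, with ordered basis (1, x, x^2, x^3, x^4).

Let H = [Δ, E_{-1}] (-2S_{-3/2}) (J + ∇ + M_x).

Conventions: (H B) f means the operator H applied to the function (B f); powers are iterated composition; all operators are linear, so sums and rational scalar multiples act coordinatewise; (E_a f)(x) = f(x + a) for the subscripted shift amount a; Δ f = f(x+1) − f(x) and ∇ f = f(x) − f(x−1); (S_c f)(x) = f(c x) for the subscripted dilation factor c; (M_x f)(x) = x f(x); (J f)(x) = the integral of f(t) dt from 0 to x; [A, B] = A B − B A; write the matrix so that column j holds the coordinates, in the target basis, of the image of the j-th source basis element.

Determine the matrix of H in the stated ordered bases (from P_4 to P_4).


the matrix is [[0, 0, 0, 0, 0]; [0, 0, 0, 0, 0]; [0, 0, 0, 0, 0]; [0, 0, 0, 0, 0]; [0, 0, 0, 0, 0]] (rows listed top to bottom)

image of 1: 0
image of x: 0
image of x^2: 0
image of x^3: 0
image of x^4: 0
each image's coordinates form column j of the matrix


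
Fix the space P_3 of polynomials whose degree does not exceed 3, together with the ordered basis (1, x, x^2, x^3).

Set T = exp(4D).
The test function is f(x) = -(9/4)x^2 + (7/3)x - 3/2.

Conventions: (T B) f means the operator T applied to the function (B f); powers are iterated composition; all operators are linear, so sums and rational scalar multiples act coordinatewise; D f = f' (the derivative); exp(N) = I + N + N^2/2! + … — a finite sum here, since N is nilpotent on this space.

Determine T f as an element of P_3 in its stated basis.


the result is g(x) = -(9/4)x^2 - (47/3)x - 169/6

order-1 term: -18x + 28/3
order-2 term: -36
the series for exp(4D) f terminates at order 2
exp(4D) f = -(9/4)x^2 - (47/3)x - 169/6


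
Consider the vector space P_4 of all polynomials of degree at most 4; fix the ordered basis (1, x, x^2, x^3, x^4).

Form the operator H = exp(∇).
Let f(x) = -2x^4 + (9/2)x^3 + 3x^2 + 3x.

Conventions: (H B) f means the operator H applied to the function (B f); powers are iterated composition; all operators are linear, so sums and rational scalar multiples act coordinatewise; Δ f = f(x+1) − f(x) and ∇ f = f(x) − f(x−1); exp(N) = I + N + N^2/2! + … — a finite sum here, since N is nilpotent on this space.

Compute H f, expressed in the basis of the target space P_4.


the image equals g(x) = -2x^4 - (7/2)x^3 + (33/2)x^2 + 17x - 7/2

order-1 term: -8x^3 + (51/2)x^2 - (31/2)x + 13/2
order-2 term: -12x^2 + (75/2)x - 49/2
order-3 term: -8x + 33/2
order-4 term: -2
the series for exp(∇) f terminates at order 4
exp(∇) f = -2x^4 - (7/2)x^3 + (33/2)x^2 + 17x - 7/2


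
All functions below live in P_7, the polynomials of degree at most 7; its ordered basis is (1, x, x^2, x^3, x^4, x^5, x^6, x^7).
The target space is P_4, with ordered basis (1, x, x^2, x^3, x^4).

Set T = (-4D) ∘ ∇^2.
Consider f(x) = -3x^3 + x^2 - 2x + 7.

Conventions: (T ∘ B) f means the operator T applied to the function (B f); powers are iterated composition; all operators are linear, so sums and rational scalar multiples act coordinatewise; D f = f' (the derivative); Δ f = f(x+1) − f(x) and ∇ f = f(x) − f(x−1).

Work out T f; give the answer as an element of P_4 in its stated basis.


∇ f = -9x^2 + 11x - 6
∇ ∇ f = -18x + 20
D ∇^2 f = -18
(-4D) ∇^2 f = 72

the result is g(x) = 72


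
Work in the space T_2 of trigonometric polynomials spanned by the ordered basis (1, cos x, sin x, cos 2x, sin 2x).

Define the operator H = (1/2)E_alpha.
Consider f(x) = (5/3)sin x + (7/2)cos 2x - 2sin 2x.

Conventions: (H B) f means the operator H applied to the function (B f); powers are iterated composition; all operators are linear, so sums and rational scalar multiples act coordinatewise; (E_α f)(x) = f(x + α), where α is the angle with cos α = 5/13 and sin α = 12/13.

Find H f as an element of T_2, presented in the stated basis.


E_alpha f = (20/13)cos x + (25/39)sin x - (101/26)cos 2x - (14/13)sin 2x
((1/2)E_alpha) f = (10/13)cos x + (25/78)sin x - (101/52)cos 2x - (7/13)sin 2x

the image equals g(x) = (10/13)cos x + (25/78)sin x - (101/52)cos 2x - (7/13)sin 2x


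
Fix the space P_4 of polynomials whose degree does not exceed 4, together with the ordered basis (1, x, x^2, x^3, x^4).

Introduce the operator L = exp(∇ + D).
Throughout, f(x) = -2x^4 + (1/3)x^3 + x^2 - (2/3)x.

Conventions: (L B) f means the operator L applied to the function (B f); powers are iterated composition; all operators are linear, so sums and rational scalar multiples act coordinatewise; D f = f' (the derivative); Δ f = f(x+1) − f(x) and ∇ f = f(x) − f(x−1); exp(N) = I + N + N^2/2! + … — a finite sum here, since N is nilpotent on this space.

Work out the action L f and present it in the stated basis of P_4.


order-1 term: -16x^3 + 14x^2 - 5x
order-2 term: -48x^2 + 52x - 20
order-3 term: -64x + 152/3
order-4 term: -32
the series for exp(∇ + D) f terminates at order 4
exp(∇ + D) f = -2x^4 - (47/3)x^3 - 33x^2 - (53/3)x - 4/3

g(x) = -2x^4 - (47/3)x^3 - 33x^2 - (53/3)x - 4/3


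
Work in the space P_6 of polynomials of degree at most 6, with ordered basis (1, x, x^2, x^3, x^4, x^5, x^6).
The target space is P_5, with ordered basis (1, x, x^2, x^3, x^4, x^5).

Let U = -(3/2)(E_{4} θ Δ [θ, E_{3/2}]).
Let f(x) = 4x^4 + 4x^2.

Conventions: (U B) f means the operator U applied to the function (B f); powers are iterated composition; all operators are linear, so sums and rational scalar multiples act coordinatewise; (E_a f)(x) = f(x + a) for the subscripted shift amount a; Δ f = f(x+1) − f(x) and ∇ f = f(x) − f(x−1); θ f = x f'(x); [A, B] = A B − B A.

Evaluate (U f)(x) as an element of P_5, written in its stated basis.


the result is g(x) = 216x^2 + 2160x + 5184

E_{3/2} f = 4x^4 + 24x^3 + 58x^2 + 66x + 117/4
θ E_{3/2} f = 16x^4 + 72x^3 + 116x^2 + 66x
θ f = 16x^4 + 8x^2
E_{3/2} θ f = 16x^4 + 96x^3 + 224x^2 + 240x + 99
[θ, E_{3/2}] f = -24x^3 - 108x^2 - 174x - 99
Δ [θ, E_{3/2}] f = -72x^2 - 288x - 306
θ Δ [θ, E_{3/2}] f = -144x^2 - 288x
E_{4} θ Δ [θ, E_{3/2}] f = -144x^2 - 1440x - 3456
(-(3/2)(E_{4} θ Δ [θ, E_{3/2}])) f = 216x^2 + 2160x + 5184


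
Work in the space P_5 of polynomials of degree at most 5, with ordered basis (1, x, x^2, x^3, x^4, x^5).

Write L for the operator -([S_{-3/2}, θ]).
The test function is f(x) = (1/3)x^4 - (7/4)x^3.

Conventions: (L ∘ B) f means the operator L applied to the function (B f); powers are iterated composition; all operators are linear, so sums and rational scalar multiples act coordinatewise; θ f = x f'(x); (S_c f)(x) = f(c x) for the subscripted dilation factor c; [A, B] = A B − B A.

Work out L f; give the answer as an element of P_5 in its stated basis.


θ f = (4/3)x^4 - (21/4)x^3
S_{-3/2} θ f = (27/4)x^4 + (567/32)x^3
S_{-3/2} f = (27/16)x^4 + (189/32)x^3
θ S_{-3/2} f = (27/4)x^4 + (567/32)x^3
[S_{-3/2}, θ] f = 0
(-([S_{-3/2}, θ])) f = 0

the result is g(x) = 0


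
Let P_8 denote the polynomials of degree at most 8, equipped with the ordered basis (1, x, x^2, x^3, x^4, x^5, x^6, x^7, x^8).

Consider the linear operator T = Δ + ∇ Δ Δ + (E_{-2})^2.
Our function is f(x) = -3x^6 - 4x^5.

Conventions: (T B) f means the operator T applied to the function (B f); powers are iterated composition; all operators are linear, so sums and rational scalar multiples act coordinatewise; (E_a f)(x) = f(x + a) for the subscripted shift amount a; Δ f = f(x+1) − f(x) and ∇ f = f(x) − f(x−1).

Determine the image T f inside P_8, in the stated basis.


the image equals g(x) = -3x^6 + 50x^5 - 705x^4 + 2740x^3 - 9825x^2 + 12494x - 8499

Δ f = -18x^5 - 65x^4 - 100x^3 - 85x^2 - 38x - 7
Δ f = -18x^5 - 65x^4 - 100x^3 - 85x^2 - 38x - 7
Δ Δ f = -90x^4 - 440x^3 - 870x^2 - 820x - 306
∇ Δ Δ f = -360x^3 - 780x^2 - 780x - 300
E_{-2} f = -3x^6 + 32x^5 - 140x^4 + 320x^3 - 400x^2 + 256x - 64
E_{-2} E_{-2} f = -3x^6 + 68x^5 - 640x^4 + 3200x^3 - 8960x^2 + 13312x - 8192
(Δ + ∇ Δ Δ + (E_{-2})^2) f = -3x^6 + 50x^5 - 705x^4 + 2740x^3 - 9825x^2 + 12494x - 8499


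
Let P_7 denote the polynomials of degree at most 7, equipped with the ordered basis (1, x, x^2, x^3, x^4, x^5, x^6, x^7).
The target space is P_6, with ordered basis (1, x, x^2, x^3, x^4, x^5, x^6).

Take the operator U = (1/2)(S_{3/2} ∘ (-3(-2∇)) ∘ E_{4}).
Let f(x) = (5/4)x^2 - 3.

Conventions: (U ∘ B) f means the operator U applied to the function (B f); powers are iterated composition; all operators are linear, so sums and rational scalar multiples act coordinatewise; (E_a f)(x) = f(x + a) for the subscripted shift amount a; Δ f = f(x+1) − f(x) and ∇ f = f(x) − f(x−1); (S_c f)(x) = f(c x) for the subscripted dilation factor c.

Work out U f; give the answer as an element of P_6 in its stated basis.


E_{4} f = (5/4)x^2 + 10x + 17
∇ E_{4} f = (5/2)x + 35/4
(-2∇) E_{4} f = -5x - 35/2
(-3(-2∇)) E_{4} f = 15x + 105/2
S_{3/2} (-3(-2∇)) E_{4} f = (45/2)x + 105/2
((1/2)(S_{3/2} ∘ (-3(-2∇)) ∘ E_{4})) f = (45/4)x + 105/4

g(x) = (45/4)x + 105/4


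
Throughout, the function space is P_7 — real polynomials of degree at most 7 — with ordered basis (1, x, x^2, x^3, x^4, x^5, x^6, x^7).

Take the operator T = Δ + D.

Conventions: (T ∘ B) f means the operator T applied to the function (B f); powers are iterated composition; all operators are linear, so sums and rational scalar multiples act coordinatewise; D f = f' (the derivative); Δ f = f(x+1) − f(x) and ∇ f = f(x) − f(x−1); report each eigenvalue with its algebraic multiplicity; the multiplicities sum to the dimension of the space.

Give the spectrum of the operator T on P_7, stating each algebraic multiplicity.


image of 1: 0
image of x: 2
image of x^2: 4x + 1
image of x^3: 6x^2 + 3x + 1
image of x^4: 8x^3 + 6x^2 + 4x + 1
image of x^5: 10x^4 + 10x^3 + 10x^2 + 5x + 1
image of x^6: 12x^5 + 15x^4 + 20x^3 + 15x^2 + 6x + 1
image of x^7: 14x^6 + 21x^5 + 35x^4 + 35x^3 + 21x^2 + 7x + 1
the matrix is upper triangular; its diagonal is (0, 0, 0, 0, 0, 0, 0, 0)
for a triangular matrix the eigenvalues are the diagonal entries, with algebraic multiplicity their repetition count

λ = 0 (multiplicity 8)


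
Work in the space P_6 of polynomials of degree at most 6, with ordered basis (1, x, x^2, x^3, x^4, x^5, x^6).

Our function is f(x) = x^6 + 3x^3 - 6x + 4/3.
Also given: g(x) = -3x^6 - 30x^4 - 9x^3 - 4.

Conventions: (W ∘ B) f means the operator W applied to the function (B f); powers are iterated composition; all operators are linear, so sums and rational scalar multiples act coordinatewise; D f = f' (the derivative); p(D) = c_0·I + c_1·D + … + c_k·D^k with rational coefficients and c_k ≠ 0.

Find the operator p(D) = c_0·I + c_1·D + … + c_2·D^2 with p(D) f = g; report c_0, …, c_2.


p(D) = -3·I − D^2, i.e. c_0 = -3, c_1 = 0, c_2 = -1

D^0 f = x^6 + 3x^3 - 6x + 4/3
D^1 f = 6x^5 + 9x^2 - 6
D^2 f = 30x^4 + 18x
matching coefficients of g against c_0 f + c_1 Df + … from the top degree down determines the c_i
solution: c_0 = -3, c_1 = 0, c_2 = -1


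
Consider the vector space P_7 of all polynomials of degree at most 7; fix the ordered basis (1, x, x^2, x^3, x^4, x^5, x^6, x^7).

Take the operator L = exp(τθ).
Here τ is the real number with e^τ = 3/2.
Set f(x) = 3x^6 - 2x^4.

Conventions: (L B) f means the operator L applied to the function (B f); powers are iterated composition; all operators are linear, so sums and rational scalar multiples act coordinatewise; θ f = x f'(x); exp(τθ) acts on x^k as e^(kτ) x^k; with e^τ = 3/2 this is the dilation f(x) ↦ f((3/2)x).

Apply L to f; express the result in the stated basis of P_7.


g(x) = (2187/64)x^6 - (81/8)x^4

exp(τθ) x^k = e^(kτ) x^k; with e^τ = 3/2 this sends x^k to (3/2)^k x^k
x^4 ↦ 81/16 x^4
x^6 ↦ 729/64 x^6
applying this coordinatewise to f: exp(τθ) f = (2187/64)x^6 - (81/8)x^4


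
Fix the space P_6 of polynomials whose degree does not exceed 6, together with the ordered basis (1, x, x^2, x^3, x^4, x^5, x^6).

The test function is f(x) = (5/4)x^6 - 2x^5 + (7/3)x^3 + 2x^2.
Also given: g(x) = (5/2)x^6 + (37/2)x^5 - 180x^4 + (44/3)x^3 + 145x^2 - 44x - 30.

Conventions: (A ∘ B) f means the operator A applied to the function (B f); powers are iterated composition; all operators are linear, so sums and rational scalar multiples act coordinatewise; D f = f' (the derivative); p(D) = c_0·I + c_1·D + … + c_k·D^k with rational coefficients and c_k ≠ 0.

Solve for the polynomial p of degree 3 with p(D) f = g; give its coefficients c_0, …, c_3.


D^0 f = (5/4)x^6 - 2x^5 + (7/3)x^3 + 2x^2
D^1 f = (15/2)x^5 - 10x^4 + 7x^2 + 4x
D^2 f = (75/2)x^4 - 40x^3 + 14x + 4
D^3 f = 150x^3 - 120x^2 + 14
matching coefficients of g against c_0 f + c_1 Df + … from the top degree down determines the c_i
solution: c_0 = 2, c_1 = 3, c_2 = -4, c_3 = -1

c_0 = 2, c_1 = 3, c_2 = -4, c_3 = -1


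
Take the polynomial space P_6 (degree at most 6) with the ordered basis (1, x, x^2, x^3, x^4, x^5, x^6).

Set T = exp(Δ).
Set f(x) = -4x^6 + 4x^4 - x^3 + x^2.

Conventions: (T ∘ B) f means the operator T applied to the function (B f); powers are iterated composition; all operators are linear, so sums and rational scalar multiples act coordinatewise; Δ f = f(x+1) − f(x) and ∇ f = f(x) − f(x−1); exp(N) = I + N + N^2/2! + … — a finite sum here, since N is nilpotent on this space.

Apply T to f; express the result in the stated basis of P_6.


g(x) = -4x^6 - 24x^5 - 116x^4 - 385x^3 - 854x^2 - 1172x - 755

order-1 term: -24x^5 - 60x^4 - 64x^3 - 39x^2 - 9x
order-2 term: -60x^4 - 240x^3 - 396x^2 - 315x - 98
order-3 term: -80x^3 - 360x^2 - 584x - 337
order-4 term: -60x^2 - 240x - 256
order-5 term: -24x - 60
order-6 term: -4
the series for exp(Δ) f terminates at order 6
exp(Δ) f = -4x^6 - 24x^5 - 116x^4 - 385x^3 - 854x^2 - 1172x - 755


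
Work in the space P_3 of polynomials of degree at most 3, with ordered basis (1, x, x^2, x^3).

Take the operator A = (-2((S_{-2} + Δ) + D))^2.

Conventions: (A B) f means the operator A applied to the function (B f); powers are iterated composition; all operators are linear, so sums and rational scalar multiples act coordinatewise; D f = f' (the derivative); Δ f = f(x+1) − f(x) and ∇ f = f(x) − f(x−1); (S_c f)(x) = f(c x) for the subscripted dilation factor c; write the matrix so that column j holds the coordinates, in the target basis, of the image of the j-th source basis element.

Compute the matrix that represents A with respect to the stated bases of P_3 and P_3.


the matrix is [[4, -8, 52, 20]; [0, 16, 32, -24]; [0, 0, 64, -96]; [0, 0, 0, 256]] (rows listed top to bottom)

image of 1: 4
image of x: 16x - 8
image of x^2: 64x^2 + 32x + 52
image of x^3: 256x^3 - 96x^2 - 24x + 20
each image's coordinates form column j of the matrix


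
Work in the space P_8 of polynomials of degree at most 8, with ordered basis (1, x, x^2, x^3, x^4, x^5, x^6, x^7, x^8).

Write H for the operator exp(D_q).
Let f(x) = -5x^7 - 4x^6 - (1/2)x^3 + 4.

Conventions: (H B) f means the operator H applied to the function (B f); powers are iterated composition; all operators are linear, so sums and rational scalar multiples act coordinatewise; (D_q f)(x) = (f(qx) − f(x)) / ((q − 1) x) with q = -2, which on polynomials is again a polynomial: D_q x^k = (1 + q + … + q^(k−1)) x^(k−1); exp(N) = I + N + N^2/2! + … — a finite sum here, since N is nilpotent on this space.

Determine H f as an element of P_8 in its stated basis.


the result is g(x) = -5x^7 - 219x^6 + (4683/2)x^5 + (17479/2)x^4 - (88939/8)x^3 - (54297/8)x^2 + (18415/16)x + 2741/16

order-1 term: -215x^6 + 84x^5 - (3/2)x^2
order-2 term: (4515/2)x^5 + 462x^4 + (3/4)x
order-3 term: (16555/2)x^4 - 770x^3 + 1/4
order-4 term: -(82775/8)x^3 - (1155/2)x^2
order-5 term: -(49665/8)x^2 + (231/2)x
order-6 term: (16555/16)x + 77/4
order-7 term: 2365/16
the series for exp(D_q) f terminates at order 7
exp(D_q) f = -5x^7 - 219x^6 + (4683/2)x^5 + (17479/2)x^4 - (88939/8)x^3 - (54297/8)x^2 + (18415/16)x + 2741/16


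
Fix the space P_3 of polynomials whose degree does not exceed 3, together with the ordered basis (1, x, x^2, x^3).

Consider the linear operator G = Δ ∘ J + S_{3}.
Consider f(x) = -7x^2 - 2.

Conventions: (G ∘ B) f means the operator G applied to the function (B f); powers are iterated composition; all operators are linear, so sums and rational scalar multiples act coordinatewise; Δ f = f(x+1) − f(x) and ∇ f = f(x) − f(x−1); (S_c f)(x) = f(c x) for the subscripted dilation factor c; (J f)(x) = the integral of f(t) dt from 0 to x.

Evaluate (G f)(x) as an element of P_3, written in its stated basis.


the image equals g(x) = -70x^2 - 7x - 19/3

J f = -(7/3)x^3 - 2x
Δ J f = -7x^2 - 7x - 13/3
S_{3} f = -63x^2 - 2
(Δ ∘ J + S_{3}) f = -70x^2 - 7x - 19/3


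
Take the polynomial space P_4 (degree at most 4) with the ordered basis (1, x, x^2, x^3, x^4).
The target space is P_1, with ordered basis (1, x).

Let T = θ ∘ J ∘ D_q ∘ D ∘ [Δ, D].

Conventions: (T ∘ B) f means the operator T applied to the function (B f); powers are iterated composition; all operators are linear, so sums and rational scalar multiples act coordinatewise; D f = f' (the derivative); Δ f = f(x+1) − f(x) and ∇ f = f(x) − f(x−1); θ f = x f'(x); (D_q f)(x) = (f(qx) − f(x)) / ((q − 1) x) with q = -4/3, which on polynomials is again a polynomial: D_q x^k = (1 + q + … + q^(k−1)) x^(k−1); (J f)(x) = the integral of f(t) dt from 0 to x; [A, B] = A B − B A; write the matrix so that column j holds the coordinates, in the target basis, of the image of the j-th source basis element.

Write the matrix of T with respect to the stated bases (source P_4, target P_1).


image of 1: 0
image of x: 0
image of x^2: 0
image of x^3: 0
image of x^4: 0
each image's coordinates form column j of the matrix

the matrix is [[0, 0, 0, 0, 0]; [0, 0, 0, 0, 0]] (rows listed top to bottom)


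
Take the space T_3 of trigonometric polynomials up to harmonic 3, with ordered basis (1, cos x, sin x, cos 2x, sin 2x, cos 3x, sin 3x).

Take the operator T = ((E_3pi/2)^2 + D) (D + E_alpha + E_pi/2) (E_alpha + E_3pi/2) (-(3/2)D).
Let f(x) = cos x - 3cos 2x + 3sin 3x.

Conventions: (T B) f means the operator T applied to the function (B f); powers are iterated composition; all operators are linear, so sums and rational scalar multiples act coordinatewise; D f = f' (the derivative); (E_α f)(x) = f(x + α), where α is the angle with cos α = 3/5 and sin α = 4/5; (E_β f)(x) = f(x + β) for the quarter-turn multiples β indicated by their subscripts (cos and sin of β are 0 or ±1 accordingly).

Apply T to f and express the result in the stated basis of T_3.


the image equals g(x) = -(24/25)cos x - (93/25)sin x + (8352/125)cos 2x - (9936/125)sin 2x - (535977/3125)cos 3x - (145314/3125)sin 3x

D f = -sin x + 6sin 2x + 9cos 3x
(-(3/2)D) f = (3/2)sin x - 9sin 2x - (27/2)cos 3x
E_alpha (-(3/2)D) f = (6/5)cos x + (9/10)sin x - (216/25)cos 2x + (63/25)sin 2x + (3159/250)cos 3x + (594/125)sin 3x
E_3pi/2 (-(3/2)D) f = -(3/2)cos x + 9sin 2x + (27/2)sin 3x
(E_alpha + E_3pi/2) (-(3/2)D) f = -(3/10)cos x + (9/10)sin x - (216/25)cos 2x + (288/25)sin 2x + (3159/250)cos 3x + (4563/250)sin 3x
D ((E_alpha + E_3pi/2) (-(3/2)D)) f = (9/10)cos x + (3/10)sin x + (576/25)cos 2x + (432/25)sin 2x + (13689/250)cos 3x - (9477/250)sin 3x
E_alpha ((E_alpha + E_3pi/2) (-(3/2)D)) f = (27/50)cos x + (39/50)sin x + (8424/625)cos 2x + (3168/625)sin 2x - (168831/31250)cos 3x - (672867/31250)sin 3x
E_pi/2 ((E_alpha + E_3pi/2) (-(3/2)D)) f = (9/10)cos x + (3/10)sin x + (216/25)cos 2x - (288/25)sin 2x - (4563/250)cos 3x + (3159/250)sin 3x
(D + E_alpha + E_pi/2) ((E_alpha + E_3pi/2) (-(3/2)D)) f = (117/50)cos x + (69/50)sin x + (28224/625)cos 2x + (6768/625)sin 2x + (971919/31250)cos 3x - (1462617/31250)sin 3x
E_3pi/2 (D + E_alpha + E_pi/2) ((E_alpha + E_3pi/2) (-(3/2)D)) f = -(69/50)cos x + (117/50)sin x - (28224/625)cos 2x - (6768/625)sin 2x - (1462617/31250)cos 3x - (971919/31250)sin 3x
E_3pi/2 E_3pi/2 (D + E_alpha + E_pi/2) ((E_alpha + E_3pi/2) (-(3/2)D)) f = -(117/50)cos x - (69/50)sin x + (28224/625)cos 2x + (6768/625)sin 2x - (971919/31250)cos 3x + (1462617/31250)sin 3x
D (D + E_alpha + E_pi/2) ((E_alpha + E_3pi/2) (-(3/2)D)) f = (69/50)cos x - (117/50)sin x + (13536/625)cos 2x - (56448/625)sin 2x - (4387851/31250)cos 3x - (2915757/31250)sin 3x
((E_3pi/2)^2 + D) (D + E_alpha + E_pi/2) ((E_alpha + E_3pi/2) (-(3/2)D)) f = -(24/25)cos x - (93/25)sin x + (8352/125)cos 2x - (9936/125)sin 2x - (535977/3125)cos 3x - (145314/3125)sin 3x


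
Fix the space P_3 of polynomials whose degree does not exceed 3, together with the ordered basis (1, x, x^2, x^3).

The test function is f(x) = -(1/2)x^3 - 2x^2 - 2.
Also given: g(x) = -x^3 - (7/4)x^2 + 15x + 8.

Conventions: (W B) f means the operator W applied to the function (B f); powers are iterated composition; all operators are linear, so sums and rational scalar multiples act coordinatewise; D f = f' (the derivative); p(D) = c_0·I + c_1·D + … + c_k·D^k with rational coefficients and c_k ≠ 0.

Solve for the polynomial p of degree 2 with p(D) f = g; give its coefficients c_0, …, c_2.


D^0 f = -(1/2)x^3 - 2x^2 - 2
D^1 f = -(3/2)x^2 - 4x
D^2 f = -3x - 4
matching coefficients of g against c_0 f + c_1 Df + … from the top degree down determines the c_i
solution: c_0 = 2, c_1 = -3/2, c_2 = -3

p(D) = 2·I − (3/2)·D − 3·D^2, i.e. c_0 = 2, c_1 = -3/2, c_2 = -3


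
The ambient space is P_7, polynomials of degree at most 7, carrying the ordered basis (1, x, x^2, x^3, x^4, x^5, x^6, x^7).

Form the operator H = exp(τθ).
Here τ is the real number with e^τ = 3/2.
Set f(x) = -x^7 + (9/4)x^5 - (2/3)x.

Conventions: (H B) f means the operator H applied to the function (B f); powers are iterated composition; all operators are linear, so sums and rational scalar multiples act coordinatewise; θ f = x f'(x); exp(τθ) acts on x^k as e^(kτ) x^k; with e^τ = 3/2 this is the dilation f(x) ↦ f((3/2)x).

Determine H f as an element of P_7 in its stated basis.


exp(τθ) x^k = e^(kτ) x^k; with e^τ = 3/2 this sends x^k to (3/2)^k x^k
x ↦ 3/2 x
x^5 ↦ 243/32 x^5
x^7 ↦ 2187/128 x^7
applying this coordinatewise to f: exp(τθ) f = -(2187/128)x^7 + (2187/128)x^5 - x

the result is g(x) = -(2187/128)x^7 + (2187/128)x^5 - x


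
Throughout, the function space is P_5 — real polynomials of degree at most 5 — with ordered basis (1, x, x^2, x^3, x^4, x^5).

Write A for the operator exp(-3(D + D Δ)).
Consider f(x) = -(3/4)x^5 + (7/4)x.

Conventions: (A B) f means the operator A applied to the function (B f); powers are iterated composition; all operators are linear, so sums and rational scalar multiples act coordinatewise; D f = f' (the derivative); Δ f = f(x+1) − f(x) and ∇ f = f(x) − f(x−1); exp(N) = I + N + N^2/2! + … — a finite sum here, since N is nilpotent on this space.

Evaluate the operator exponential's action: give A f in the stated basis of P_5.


the result is g(x) = -(3/4)x^5 + (45/4)x^4 - (45/2)x^3 - 135x^2 + 148x + 1023/4

order-1 term: (45/4)x^4 + 45x^3 + (135/2)x^2 + 45x + 6
order-2 term: -(135/2)x^3 - 405x^2 - 810x - 540
order-3 term: (405/2)x^2 + 1215x + 3645/2
order-4 term: -(1215/4)x - 1215
order-5 term: 729/4
the series for exp(-3(D + D Δ)) f terminates at order 5
exp(-3(D + D Δ)) f = -(3/4)x^5 + (45/4)x^4 - (45/2)x^3 - 135x^2 + 148x + 1023/4


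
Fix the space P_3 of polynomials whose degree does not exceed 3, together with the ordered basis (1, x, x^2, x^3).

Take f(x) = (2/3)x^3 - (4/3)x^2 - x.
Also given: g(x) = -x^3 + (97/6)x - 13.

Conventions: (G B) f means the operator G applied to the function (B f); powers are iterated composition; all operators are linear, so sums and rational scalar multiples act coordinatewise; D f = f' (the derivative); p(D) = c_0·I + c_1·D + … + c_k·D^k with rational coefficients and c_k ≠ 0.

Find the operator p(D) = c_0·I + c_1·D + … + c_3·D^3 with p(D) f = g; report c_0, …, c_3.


D^0 f = (2/3)x^3 - (4/3)x^2 - x
D^1 f = 2x^2 - (8/3)x - 1
D^2 f = 4x - 8/3
D^3 f = 4
matching coefficients of g against c_0 f + c_1 Df + … from the top degree down determines the c_i
solution: c_0 = -3/2, c_1 = -1, c_2 = 3, c_3 = -3/2

p(D) = -(3/2)·I − D + 3·D^2 − (3/2)·D^3, i.e. c_0 = -3/2, c_1 = -1, c_2 = 3, c_3 = -3/2


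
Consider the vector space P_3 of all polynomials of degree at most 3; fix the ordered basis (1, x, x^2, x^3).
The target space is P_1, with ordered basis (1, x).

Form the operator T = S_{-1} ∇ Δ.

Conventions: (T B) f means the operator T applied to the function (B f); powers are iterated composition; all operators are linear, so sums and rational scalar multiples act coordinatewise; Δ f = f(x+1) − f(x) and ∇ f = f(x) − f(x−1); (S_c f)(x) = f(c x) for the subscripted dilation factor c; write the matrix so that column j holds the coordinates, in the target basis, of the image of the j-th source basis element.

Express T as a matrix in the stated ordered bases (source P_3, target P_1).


the matrix is [[0, 0, 2, 0]; [0, 0, 0, -6]] (rows listed top to bottom)

image of 1: 0
image of x: 0
image of x^2: 2
image of x^3: -6x
each image's coordinates form column j of the matrix


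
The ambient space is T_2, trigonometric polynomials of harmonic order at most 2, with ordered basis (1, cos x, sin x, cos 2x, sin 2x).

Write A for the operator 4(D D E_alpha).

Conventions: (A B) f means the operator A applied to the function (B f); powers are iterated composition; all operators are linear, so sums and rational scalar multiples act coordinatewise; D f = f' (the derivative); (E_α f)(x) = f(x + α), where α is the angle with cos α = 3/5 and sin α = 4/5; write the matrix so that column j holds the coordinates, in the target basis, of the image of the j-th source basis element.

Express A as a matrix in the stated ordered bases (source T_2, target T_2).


the matrix is [[0, 0, 0, 0, 0]; [0, -12/5, -16/5, 0, 0]; [0, 16/5, -12/5, 0, 0]; [0, 0, 0, 112/25, -384/25]; [0, 0, 0, 384/25, 112/25]] (rows listed top to bottom)

image of 1: 0
image of cos x: -(12/5)cos x + (16/5)sin x
image of sin x: -(16/5)cos x - (12/5)sin x
image of cos 2x: (112/25)cos 2x + (384/25)sin 2x
image of sin 2x: -(384/25)cos 2x + (112/25)sin 2x
each image's coordinates form column j of the matrix


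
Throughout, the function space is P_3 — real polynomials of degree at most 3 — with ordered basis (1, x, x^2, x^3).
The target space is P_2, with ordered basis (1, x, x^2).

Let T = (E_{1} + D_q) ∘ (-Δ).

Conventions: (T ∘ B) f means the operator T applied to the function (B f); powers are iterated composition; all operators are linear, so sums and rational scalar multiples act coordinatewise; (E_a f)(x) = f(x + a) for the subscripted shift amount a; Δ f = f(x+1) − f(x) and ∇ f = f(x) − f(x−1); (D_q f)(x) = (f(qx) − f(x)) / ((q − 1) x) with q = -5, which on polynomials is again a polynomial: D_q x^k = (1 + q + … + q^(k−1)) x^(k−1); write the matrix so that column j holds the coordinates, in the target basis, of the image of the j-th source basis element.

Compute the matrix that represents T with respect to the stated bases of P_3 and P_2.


the matrix is [[0, -1, -5, -10]; [0, 0, -2, 3]; [0, 0, 0, -3]] (rows listed top to bottom)

image of 1: 0
image of x: -1
image of x^2: -2x - 5
image of x^3: -3x^2 + 3x - 10
each image's coordinates form column j of the matrix


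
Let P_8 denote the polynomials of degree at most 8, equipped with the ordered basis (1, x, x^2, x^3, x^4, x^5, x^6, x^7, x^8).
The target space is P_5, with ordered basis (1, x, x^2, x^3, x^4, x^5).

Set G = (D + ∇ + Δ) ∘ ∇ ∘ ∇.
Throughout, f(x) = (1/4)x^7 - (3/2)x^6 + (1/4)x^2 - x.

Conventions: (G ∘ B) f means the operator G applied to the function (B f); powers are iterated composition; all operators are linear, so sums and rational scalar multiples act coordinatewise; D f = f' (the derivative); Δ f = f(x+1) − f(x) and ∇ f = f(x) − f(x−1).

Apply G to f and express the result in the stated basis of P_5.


∇ f = (7/4)x^6 - (57/4)x^5 + (125/4)x^4 - (155/4)x^3 + (111/4)x^2 - (41/4)x + 1/2
∇ ∇ f = (21/2)x^5 - (195/2)x^4 + (605/2)x^3 - (945/2)x^2 + (757/2)x - 124
D ∇ ∇ f = (105/2)x^4 - 390x^3 + (1815/2)x^2 - 945x + 757/2
∇ ∇ ∇ f = (105/2)x^4 - 495x^3 + (3195/2)x^2 - 2295x + 2523/2
Δ ∇ ∇ f = (105/2)x^4 - 285x^3 + (855/2)x^2 - 375x + 243/2
(D + ∇ + Δ) ∇ ∇ f = (315/2)x^4 - 1170x^3 + (5865/2)x^2 - 3615x + 3523/2

the image equals g(x) = (315/2)x^4 - 1170x^3 + (5865/2)x^2 - 3615x + 3523/2


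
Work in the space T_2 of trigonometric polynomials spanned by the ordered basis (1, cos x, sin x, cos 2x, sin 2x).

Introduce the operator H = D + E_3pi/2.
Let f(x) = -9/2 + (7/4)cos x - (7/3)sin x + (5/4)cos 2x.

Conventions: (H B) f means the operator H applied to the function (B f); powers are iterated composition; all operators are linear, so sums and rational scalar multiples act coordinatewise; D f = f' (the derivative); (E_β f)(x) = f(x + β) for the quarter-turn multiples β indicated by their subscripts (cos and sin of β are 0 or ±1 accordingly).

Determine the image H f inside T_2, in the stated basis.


g(x) = -9/2 - (5/4)cos 2x - (5/2)sin 2x

D f = -(7/3)cos x - (7/4)sin x - (5/2)sin 2x
E_3pi/2 f = -9/2 + (7/3)cos x + (7/4)sin x - (5/4)cos 2x
(D + E_3pi/2) f = -9/2 - (5/4)cos 2x - (5/2)sin 2x


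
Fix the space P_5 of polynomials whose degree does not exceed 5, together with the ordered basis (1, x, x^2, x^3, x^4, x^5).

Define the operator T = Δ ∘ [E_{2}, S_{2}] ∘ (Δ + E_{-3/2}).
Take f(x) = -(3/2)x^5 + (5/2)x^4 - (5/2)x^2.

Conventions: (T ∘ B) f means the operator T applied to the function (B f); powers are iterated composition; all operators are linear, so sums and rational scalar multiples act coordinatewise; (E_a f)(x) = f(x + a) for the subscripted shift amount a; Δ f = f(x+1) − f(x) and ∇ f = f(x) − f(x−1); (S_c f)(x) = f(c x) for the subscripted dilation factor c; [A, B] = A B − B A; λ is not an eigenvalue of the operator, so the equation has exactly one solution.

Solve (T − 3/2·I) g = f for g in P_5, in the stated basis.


write g with unknown coordinates in the stated basis and equate coefficients in (T − 3/2·I) g = f
solving from the highest basis element down gives g = x^5 - (5/3)x^4 + (1280/3)x^3 + (6085/3)x^2 + 18000x + 344900/9
check: T g = 640x^3 + 3040x^2 + 27000x + 172450/3
so T g − 3/2·g = -(3/2)x^5 + (5/2)x^4 - (5/2)x^2 = f ✓

g(x) = x^5 - (5/3)x^4 + (1280/3)x^3 + (6085/3)x^2 + 18000x + 344900/9


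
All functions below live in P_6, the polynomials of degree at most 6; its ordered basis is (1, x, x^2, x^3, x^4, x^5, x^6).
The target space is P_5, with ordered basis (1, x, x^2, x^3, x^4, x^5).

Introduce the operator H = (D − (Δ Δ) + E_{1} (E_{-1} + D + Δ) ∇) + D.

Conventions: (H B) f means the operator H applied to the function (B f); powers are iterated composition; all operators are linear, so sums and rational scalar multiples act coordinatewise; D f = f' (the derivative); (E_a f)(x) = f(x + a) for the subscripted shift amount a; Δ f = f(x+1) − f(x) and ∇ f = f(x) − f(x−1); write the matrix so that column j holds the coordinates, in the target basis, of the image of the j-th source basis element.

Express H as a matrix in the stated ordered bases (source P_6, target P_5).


the matrix is [[0, 3, 1, 4, 3, 6, 5]; [0, 0, 6, 3, 16, 15, 36]; [0, 0, 0, 9, 6, 40, 45]; [0, 0, 0, 0, 12, 10, 80]; [0, 0, 0, 0, 0, 15, 15]; [0, 0, 0, 0, 0, 0, 18]] (rows listed top to bottom)

image of 1: 0
image of x: 3
image of x^2: 6x + 1
image of x^3: 9x^2 + 3x + 4
image of x^4: 12x^3 + 6x^2 + 16x + 3
image of x^5: 15x^4 + 10x^3 + 40x^2 + 15x + 6
image of x^6: 18x^5 + 15x^4 + 80x^3 + 45x^2 + 36x + 5
each image's coordinates form column j of the matrix


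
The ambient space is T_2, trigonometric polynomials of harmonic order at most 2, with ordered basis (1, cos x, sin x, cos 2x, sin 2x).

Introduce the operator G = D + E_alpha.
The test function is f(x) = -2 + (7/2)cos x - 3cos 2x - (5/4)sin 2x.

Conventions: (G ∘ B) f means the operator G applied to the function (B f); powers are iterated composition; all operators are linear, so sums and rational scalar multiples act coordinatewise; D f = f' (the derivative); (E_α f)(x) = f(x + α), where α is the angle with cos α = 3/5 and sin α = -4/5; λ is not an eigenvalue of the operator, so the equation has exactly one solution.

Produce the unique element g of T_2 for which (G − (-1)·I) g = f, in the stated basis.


the image equals g(x) = -1 + (28/13)cos x + (7/26)sin x - (43/80)cos 2x - (201/80)sin 2x

write g with unknown coordinates in the stated basis and equate coefficients in (G − (-1)·I) g = f
solving from the highest basis element down gives g = -1 + (28/13)cos x + (7/26)sin x - (43/80)cos 2x - (201/80)sin 2x
check: G g = -1 + (35/26)cos x - (7/26)sin x - (197/80)cos 2x + (101/80)sin 2x
so G g − (-1)·g = -2 + (7/2)cos x - 3cos 2x - (5/4)sin 2x = f ✓


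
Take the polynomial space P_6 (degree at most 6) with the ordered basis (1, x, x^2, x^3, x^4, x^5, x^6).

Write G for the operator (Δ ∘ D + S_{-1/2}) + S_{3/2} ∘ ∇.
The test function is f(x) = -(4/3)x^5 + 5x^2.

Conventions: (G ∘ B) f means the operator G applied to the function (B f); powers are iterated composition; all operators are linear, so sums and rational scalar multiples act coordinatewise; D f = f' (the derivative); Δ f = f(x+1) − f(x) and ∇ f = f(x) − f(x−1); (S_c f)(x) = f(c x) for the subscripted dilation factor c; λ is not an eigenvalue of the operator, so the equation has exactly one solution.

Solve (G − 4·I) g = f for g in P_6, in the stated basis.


g(x) = (128/387)x^5 + (640/301)x^4 + (523520/89397)x^3 + (387020/29799)x^2 + (199000/9933)x + 75244/3483

write g with unknown coordinates in the stated basis and equate coefficients in (G − 4·I) g = f
solving from the highest basis element down gives g = (128/387)x^5 + (640/301)x^4 + (523520/89397)x^3 + (387020/29799)x^2 + (199000/9933)x + 75244/3483
check: G g = -(4/387)x^5 + (2560/301)x^4 + (2094080/89397)x^3 + (1697075/29799)x^2 + (796000/9933)x + 300976/3483
so G g − 4·g = -(4/3)x^5 + 5x^2 = f ✓


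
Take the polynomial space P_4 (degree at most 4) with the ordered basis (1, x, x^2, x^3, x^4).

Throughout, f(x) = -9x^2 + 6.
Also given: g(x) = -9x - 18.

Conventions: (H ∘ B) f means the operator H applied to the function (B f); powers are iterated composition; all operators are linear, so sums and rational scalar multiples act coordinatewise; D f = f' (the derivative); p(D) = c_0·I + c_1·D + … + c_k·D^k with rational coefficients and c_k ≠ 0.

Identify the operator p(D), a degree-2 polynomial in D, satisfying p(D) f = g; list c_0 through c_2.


D^0 f = -9x^2 + 6
D^1 f = -18x
D^2 f = -18
matching coefficients of g against c_0 f + c_1 Df + … from the top degree down determines the c_i
solution: c_0 = 0, c_1 = 1/2, c_2 = 1

p(D) = (1/2)·D + D^2, i.e. c_0 = 0, c_1 = 1/2, c_2 = 1


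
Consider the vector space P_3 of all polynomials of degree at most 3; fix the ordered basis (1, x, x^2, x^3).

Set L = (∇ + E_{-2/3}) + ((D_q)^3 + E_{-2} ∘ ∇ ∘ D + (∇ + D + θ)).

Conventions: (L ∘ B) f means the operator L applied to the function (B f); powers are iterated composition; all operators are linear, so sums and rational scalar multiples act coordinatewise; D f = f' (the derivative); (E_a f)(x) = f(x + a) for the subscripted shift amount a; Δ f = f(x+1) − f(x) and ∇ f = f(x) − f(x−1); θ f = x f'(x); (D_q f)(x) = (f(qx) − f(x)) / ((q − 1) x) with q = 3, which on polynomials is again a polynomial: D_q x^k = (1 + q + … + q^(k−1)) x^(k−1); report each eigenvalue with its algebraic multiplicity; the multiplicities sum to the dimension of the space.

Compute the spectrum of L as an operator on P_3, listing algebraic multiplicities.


image of 1: 1
image of x: 2x + 7/3
image of x^2: 3x^2 + (14/3)x + 4/9
image of x^3: 4x^3 + 7x^2 + (4/3)x + 1045/27
the matrix is upper triangular; its diagonal is (1, 2, 3, 4)
for a triangular matrix the eigenvalues are the diagonal entries, with algebraic multiplicity their repetition count

λ = 1 (multiplicity 1), λ = 2 (multiplicity 1), λ = 3 (multiplicity 1), λ = 4 (multiplicity 1)


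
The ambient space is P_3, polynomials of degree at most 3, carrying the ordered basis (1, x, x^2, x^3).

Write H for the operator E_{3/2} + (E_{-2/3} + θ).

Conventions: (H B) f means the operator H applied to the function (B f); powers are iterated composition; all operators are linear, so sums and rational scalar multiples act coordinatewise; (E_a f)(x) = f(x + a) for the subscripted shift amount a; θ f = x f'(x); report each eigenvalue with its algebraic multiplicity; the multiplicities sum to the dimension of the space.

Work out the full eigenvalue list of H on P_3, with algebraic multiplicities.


image of 1: 2
image of x: 3x + 5/6
image of x^2: 4x^2 + (5/3)x + 97/36
image of x^3: 5x^3 + (5/2)x^2 + (97/12)x + 665/216
the matrix is upper triangular; its diagonal is (2, 3, 4, 5)
for a triangular matrix the eigenvalues are the diagonal entries, with algebraic multiplicity their repetition count

λ = 2 (multiplicity 1), λ = 3 (multiplicity 1), λ = 4 (multiplicity 1), λ = 5 (multiplicity 1)


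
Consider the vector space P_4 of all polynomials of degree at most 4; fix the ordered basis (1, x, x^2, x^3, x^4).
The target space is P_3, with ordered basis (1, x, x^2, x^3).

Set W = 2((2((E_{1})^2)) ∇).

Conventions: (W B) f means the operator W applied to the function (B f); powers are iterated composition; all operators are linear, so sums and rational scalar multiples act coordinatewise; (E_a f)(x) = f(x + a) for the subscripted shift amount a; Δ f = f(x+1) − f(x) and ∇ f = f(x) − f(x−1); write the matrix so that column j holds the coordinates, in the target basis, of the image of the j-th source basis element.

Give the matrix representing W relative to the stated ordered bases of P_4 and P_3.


the matrix is [[0, 4, 12, 28, 60]; [0, 0, 8, 36, 112]; [0, 0, 0, 12, 72]; [0, 0, 0, 0, 16]] (rows listed top to bottom)

image of 1: 0
image of x: 4
image of x^2: 8x + 12
image of x^3: 12x^2 + 36x + 28
image of x^4: 16x^3 + 72x^2 + 112x + 60
each image's coordinates form column j of the matrix


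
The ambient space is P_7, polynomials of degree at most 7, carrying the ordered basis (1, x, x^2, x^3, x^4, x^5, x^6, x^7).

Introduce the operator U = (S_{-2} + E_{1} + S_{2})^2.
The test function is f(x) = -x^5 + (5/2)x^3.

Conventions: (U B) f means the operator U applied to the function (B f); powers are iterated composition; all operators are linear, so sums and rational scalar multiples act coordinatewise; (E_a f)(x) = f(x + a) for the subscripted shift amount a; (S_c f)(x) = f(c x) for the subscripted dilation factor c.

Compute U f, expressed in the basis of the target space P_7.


S_{-2} f = 32x^5 - 20x^3
E_{1} f = -x^5 - 5x^4 - (15/2)x^3 - (5/2)x^2 + (5/2)x + 3/2
S_{2} f = -32x^5 + 20x^3
(S_{-2} + E_{1} + S_{2}) f = -x^5 - 5x^4 - (15/2)x^3 - (5/2)x^2 + (5/2)x + 3/2
S_{-2} (S_{-2} + E_{1} + S_{2}) f = 32x^5 - 80x^4 + 60x^3 - 10x^2 - 5x + 3/2
E_{1} (S_{-2} + E_{1} + S_{2}) f = -x^5 - 10x^4 - (75/2)x^3 - 65x^2 - 50x - 12
S_{2} (S_{-2} + E_{1} + S_{2}) f = -32x^5 - 80x^4 - 60x^3 - 10x^2 + 5x + 3/2
(S_{-2} + E_{1} + S_{2}) (S_{-2} + E_{1} + S_{2}) f = -x^5 - 170x^4 - (75/2)x^3 - 85x^2 - 50x - 9

the image equals g(x) = -x^5 - 170x^4 - (75/2)x^3 - 85x^2 - 50x - 9
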